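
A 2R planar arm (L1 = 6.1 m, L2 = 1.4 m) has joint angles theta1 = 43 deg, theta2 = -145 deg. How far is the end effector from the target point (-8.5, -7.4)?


End effector via forward kinematics:
x = L1*cos(t1) + L2*cos(t1+t2) = 4.1702
y = L1*sin(t1) + L2*sin(t1+t2) = 2.7908
Distance to target:
d = sqrt((-8.5 - 4.1702)^2 + (-7.4 - 2.7908)^2)
= sqrt(160.5335 + 103.8521)
= 16.2599 m


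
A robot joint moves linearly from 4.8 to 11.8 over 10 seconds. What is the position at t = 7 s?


s = t/T = 7/10 = 0.7
p(t) = p0 + (pf-p0)*s
= 4.8 + (11.8 - 4.8) * 0.7
= 9.7


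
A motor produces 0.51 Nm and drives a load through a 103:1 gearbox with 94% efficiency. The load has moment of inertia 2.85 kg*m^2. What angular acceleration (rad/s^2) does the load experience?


tau_out = tau_motor * N * eta
= 0.51 * 103 * 0.94 = 49.3782 Nm
alpha = tau_out / I = 49.3782 / 2.85
= 17.3257 rad/s^2


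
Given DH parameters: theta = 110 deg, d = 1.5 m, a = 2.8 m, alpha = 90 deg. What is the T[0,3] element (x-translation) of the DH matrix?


T[0,3] = a * cos(theta)
= 2.8 * cos(110 deg)
= 2.8 * -0.342
= -0.9577


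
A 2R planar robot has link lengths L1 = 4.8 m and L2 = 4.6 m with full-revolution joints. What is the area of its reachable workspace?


r_max = L1 + L2 = 9.4 m
r_min = |L1 - L2| = 0.2 m
Area = pi*(r_max^2 - r_min^2)
= pi*(88.36 - 0.04)
= pi * 88.32
= 277.4655 m^2


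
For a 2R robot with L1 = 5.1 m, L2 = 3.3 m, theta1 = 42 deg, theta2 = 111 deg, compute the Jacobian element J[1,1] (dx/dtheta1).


J[1,1] = -L1*sin(t1) - L2*sin(t1+t2)
= -5.1*sin(42) - 3.3*sin(153)
= -4.9107


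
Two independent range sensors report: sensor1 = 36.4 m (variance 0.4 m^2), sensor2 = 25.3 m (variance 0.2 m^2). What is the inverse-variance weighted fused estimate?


w1 = (1/var1) / (1/var1 + 1/var2)
   = 2.5 / (2.5 + 5.0) = 0.3333
w2 = 1 - w1 = 0.6667
fused = w1*s1 + w2*s2 = 12.1333 + 16.8667
= 29.0 m


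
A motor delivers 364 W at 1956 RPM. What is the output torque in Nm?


omega = 1956 * 2*pi/60 = 204.8318 rad/s
tau = P / omega = 364 / 204.8318
= 1.7771 Nm


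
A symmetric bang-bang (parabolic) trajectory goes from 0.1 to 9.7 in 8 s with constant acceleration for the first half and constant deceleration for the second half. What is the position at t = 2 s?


Symmetric rest-to-rest: each phase covers (pf-p0)/2 in time T/2. 0.5*a*(T/2)^2 = (pf-p0)/2 => a = 4*(pf-p0)/T^2
a = 4*(9.7-0.1)/8^2 = 0.6
t = 2 is in the acceleration phase (t <= T/2).
p = p0 + 0.5*a*t^2 = 0.1 + 0.5*0.6*2^2
= 1.3


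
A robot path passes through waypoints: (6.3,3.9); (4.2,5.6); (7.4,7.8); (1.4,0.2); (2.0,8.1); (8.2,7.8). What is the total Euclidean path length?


Segment lengths:
  seg1 = sqrt((-2.1)^2 + (1.7)^2) = 2.7019
  seg2 = sqrt((3.2)^2 + (2.2)^2) = 3.8833
  seg3 = sqrt((-6.0)^2 + (-7.6)^2) = 9.683
  seg4 = sqrt((0.6)^2 + (7.9)^2) = 7.9228
  seg5 = sqrt((6.2)^2 + (-0.3)^2) = 6.2073
Total = 30.3981


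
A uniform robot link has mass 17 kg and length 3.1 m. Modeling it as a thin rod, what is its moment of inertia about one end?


I = (1/3) * m * L^2
= (1/3) * 17 * 3.1^2
= 0.333333 * 17 * 9.61
= 54.4567 kg*m^2


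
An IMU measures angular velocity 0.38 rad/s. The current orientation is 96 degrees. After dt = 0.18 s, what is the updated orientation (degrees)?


delta_theta = w * dt = 0.38 * 0.18 = 0.0684 rad
= 3.919 deg
theta_new = 96 + 3.919 = 99.919 deg


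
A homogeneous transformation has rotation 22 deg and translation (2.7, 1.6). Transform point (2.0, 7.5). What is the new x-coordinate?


x' = cos(theta)*px - sin(theta)*py + tx
= 0.9272*2.0 - 0.3746*7.5 + 2.7
= 1.7448


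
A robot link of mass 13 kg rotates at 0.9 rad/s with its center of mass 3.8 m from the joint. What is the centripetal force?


F = m * omega^2 * r
= 13 * 0.9^2 * 3.8
= 13 * 0.81 * 3.8
= 40.014 N


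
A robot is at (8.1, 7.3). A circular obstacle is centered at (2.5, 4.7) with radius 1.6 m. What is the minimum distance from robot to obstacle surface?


center_dist = sqrt((8.1-2.5)^2 + (7.3-4.7)^2)
= sqrt(31.36 + 6.76)
= 6.1741
min_dist = center_dist - radius = 6.1741 - 1.6 = 4.5741 m


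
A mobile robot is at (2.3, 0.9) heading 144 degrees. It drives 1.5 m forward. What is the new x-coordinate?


x_new = x0 + d*cos(theta)
= 2.3 + 1.5*cos(144)
= 2.3 + -1.2135
= 1.0865


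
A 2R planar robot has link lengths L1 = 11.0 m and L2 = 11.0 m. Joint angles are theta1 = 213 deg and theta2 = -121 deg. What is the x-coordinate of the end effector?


Convert angles to radians: theta1 = 3.7176, theta2 = -2.1118
x = L1*cos(theta1) + L2*cos(theta1+theta2)
x = -9.2254 + -0.3839
x = -9.6093


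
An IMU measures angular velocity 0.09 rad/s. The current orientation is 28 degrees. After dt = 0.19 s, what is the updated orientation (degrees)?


delta_theta = w * dt = 0.09 * 0.19 = 0.0171 rad
= 0.9798 deg
theta_new = 28 + 0.9798 = 28.9798 deg


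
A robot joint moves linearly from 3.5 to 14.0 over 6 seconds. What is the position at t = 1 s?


s = t/T = 1/6 = 0.1667
p(t) = p0 + (pf-p0)*s
= 3.5 + (14.0 - 3.5) * 0.1667
= 5.25


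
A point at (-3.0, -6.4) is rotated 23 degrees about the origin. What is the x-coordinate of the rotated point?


x' = x*cos(theta) - y*sin(theta)
cos(23 deg) = 0.9205, sin(23 deg) = 0.3907
x' = -3.0 * 0.9205 - -6.4 * 0.3907
= -2.7615 - -2.5007
= -0.2608


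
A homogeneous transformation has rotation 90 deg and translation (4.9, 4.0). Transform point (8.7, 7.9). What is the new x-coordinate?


x' = cos(theta)*px - sin(theta)*py + tx
= 0.0*8.7 - 1.0*7.9 + 4.9
= -3.0


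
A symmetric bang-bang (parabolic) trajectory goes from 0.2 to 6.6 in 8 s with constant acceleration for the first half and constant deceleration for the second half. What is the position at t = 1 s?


Symmetric rest-to-rest: each phase covers (pf-p0)/2 in time T/2. 0.5*a*(T/2)^2 = (pf-p0)/2 => a = 4*(pf-p0)/T^2
a = 4*(6.6-0.2)/8^2 = 0.4
t = 1 is in the acceleration phase (t <= T/2).
p = p0 + 0.5*a*t^2 = 0.2 + 0.5*0.4*1^2
= 0.4


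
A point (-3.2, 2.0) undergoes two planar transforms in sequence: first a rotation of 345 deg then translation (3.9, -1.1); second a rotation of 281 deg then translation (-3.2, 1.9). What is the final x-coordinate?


After transform 1:
x1 = cos(345)*-3.2 - sin(345)*2.0 + 3.9 = 1.3267
y1 = sin(345)*-3.2 + cos(345)*2.0 + -1.1 = 1.6601
After transform 2:
x2 = cos(281)*1.3267 - sin(281)*1.6601 + -3.2
= -1.3173


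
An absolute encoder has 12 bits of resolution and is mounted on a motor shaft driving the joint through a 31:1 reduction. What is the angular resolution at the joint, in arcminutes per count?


counts = 2^12 = 4096
effective counts at joint = 4096 * 31 = 126976
resolution = 360*60 / 126976
= 0.1701 arcmin/count


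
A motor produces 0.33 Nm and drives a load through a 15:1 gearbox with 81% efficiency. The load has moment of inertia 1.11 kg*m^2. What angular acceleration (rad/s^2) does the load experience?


tau_out = tau_motor * N * eta
= 0.33 * 15 * 0.81 = 4.0095 Nm
alpha = tau_out / I = 4.0095 / 1.11
= 3.6122 rad/s^2


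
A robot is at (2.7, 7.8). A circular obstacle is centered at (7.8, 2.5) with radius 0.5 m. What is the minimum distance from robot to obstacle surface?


center_dist = sqrt((2.7-7.8)^2 + (7.8-2.5)^2)
= sqrt(26.01 + 28.09)
= 7.3553
min_dist = center_dist - radius = 7.3553 - 0.5 = 6.8553 m


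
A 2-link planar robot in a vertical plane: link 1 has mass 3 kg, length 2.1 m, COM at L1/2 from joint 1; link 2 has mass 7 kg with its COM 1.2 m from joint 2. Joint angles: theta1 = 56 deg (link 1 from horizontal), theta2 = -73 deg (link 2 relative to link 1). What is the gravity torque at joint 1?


Horizontal distance from joint 1 to link-1 COM:
  x_c1 = (L1/2)*cos(t1) = 1.05 * 0.5592 = 0.5872 m
Horizontal distance from joint 1 to link-2 COM:
  x_c2 = L1*cos(t1) + Lc2*cos(t1+t2)
       = 2.1*0.5592 + 1.2*0.9563 = 2.3219 m
tau1 = m1*g*x_c1 + m2*g*x_c2
     = 3*9.81*0.5872 + 7*9.81*2.3219
     = 17.2799 + 159.4429
     = 176.7228 Nm


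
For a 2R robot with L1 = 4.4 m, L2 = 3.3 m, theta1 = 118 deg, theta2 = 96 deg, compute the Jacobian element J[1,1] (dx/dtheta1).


J[1,1] = -L1*sin(t1) - L2*sin(t1+t2)
= -4.4*sin(118) - 3.3*sin(214)
= -2.0396


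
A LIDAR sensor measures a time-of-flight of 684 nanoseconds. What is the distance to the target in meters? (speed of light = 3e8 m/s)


tof = 684 ns = 6.84e-07 s
dist = c * tof / 2
= 3e8 * 6.84e-07 / 2
= 102.6 m


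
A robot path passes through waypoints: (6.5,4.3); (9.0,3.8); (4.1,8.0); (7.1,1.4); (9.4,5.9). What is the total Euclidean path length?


Segment lengths:
  seg1 = sqrt((2.5)^2 + (-0.5)^2) = 2.5495
  seg2 = sqrt((-4.9)^2 + (4.2)^2) = 6.4537
  seg3 = sqrt((3.0)^2 + (-6.6)^2) = 7.2498
  seg4 = sqrt((2.3)^2 + (4.5)^2) = 5.0537
Total = 21.3067


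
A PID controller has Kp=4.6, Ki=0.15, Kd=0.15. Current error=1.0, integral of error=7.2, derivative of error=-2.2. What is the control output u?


u = Kp*e + Ki*int(e) + Kd*de/dt
= 4.6*1.0 + 0.15*7.2 + 0.15*(-2.2)
= 4.6 + 1.08 + -0.33
= 5.35


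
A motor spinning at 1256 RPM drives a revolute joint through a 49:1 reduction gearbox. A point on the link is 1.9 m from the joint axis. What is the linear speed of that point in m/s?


omega_motor = 1256 * 2*pi/60 = 131.528 rad/s
omega_joint = omega_motor / 49 = 2.6842 rad/s
v = omega_joint * r = 2.6842 * 1.9
= 5.1001 m/s


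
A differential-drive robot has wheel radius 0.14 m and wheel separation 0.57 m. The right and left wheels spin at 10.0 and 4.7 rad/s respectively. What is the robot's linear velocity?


vR = r*wR = 0.14*10.0 = 1.4 m/s
vL = r*wL = 0.14*4.7 = 0.658 m/s
v = (vR+vL)/2 = 1.029 m/s
omega = (vR-vL)/L = 1.3018 rad/s
linear velocity = 1.029 m/s


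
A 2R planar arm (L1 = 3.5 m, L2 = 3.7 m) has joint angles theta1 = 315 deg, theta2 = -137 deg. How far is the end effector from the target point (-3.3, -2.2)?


End effector via forward kinematics:
x = L1*cos(t1) + L2*cos(t1+t2) = -1.2229
y = L1*sin(t1) + L2*sin(t1+t2) = -2.3457
Distance to target:
d = sqrt((-3.3 - -1.2229)^2 + (-2.2 - -2.3457)^2)
= sqrt(4.3145 + 0.0212)
= 2.0822 m


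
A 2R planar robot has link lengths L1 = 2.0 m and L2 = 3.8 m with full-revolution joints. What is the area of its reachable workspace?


r_max = L1 + L2 = 5.8 m
r_min = |L1 - L2| = 1.8 m
Area = pi*(r_max^2 - r_min^2)
= pi*(33.64 - 3.24)
= pi * 30.4
= 95.5044 m^2


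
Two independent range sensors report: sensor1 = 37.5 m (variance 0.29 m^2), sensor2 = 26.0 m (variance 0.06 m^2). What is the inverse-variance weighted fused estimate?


w1 = (1/var1) / (1/var1 + 1/var2)
   = 3.4483 / (3.4483 + 16.6667) = 0.1714
w2 = 1 - w1 = 0.8286
fused = w1*s1 + w2*s2 = 6.4286 + 21.5429
= 27.9714 m


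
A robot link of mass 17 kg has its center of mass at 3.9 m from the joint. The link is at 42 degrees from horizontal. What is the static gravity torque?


tau = m*g*L*cos(angle)
= 17 * 9.81 * 3.9 * cos(42 deg)
= 17 * 9.81 * 3.9 * 0.7431
= 483.3436 Nm


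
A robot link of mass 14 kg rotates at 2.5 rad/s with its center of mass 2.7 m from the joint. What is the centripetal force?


F = m * omega^2 * r
= 14 * 2.5^2 * 2.7
= 14 * 6.25 * 2.7
= 236.25 N


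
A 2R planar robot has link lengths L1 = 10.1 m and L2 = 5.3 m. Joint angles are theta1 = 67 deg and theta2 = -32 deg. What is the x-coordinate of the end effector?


Convert angles to radians: theta1 = 1.1694, theta2 = -0.5585
x = L1*cos(theta1) + L2*cos(theta1+theta2)
x = 3.9464 + 4.3415
x = 8.2879


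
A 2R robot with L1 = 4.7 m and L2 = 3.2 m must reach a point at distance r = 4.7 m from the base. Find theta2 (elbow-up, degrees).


cos(theta2) = (r^2 - L1^2 - L2^2) / (2*L1*L2)
cos(theta2) = (22.09 - 22.09 - 10.24) / 30.08
cos(theta2) = -0.340426
theta2 = 109.9028 degrees


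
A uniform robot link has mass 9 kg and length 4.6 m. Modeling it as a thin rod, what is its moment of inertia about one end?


I = (1/3) * m * L^2
= (1/3) * 9 * 4.6^2
= 0.333333 * 9 * 21.16
= 63.48 kg*m^2


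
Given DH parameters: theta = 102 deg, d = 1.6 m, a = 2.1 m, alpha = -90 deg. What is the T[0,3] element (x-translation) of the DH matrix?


T[0,3] = a * cos(theta)
= 2.1 * cos(102 deg)
= 2.1 * -0.2079
= -0.4366


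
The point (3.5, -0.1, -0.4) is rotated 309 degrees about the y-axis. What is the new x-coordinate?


Rotation about y-axis: x' = x*cos(theta) + z*sin(theta)
= 3.5 * 0.6293 + -0.4 * -0.7771
= 2.5135


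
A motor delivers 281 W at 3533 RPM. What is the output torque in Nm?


omega = 3533 * 2*pi/60 = 369.9749 rad/s
tau = P / omega = 281 / 369.9749
= 0.7595 Nm


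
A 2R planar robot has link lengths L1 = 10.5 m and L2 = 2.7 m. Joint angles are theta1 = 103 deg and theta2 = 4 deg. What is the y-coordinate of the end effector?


Convert angles to radians: theta1 = 1.7977, theta2 = 0.0698
y = L1*sin(theta1) + L2*sin(theta1+theta2)
y = 10.2309 + 2.582
y = 12.8129


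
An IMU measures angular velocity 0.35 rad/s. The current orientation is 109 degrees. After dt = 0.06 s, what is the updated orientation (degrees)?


delta_theta = w * dt = 0.35 * 0.06 = 0.021 rad
= 1.2032 deg
theta_new = 109 + 1.2032 = 110.2032 deg


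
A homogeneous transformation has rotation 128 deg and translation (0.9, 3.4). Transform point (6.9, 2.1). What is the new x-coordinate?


x' = cos(theta)*px - sin(theta)*py + tx
= -0.6157*6.9 - 0.788*2.1 + 0.9
= -5.0029


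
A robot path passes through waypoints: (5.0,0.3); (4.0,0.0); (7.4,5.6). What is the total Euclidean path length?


Segment lengths:
  seg1 = sqrt((-1.0)^2 + (-0.3)^2) = 1.044
  seg2 = sqrt((3.4)^2 + (5.6)^2) = 6.5513
Total = 7.5954


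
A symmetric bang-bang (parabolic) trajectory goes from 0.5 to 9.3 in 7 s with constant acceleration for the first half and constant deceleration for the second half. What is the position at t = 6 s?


Symmetric rest-to-rest: each phase covers (pf-p0)/2 in time T/2. 0.5*a*(T/2)^2 = (pf-p0)/2 => a = 4*(pf-p0)/T^2
a = 4*(9.3-0.5)/7^2 = 0.7184
t = 6 is in the deceleration phase (t > T/2).
p = pf - 0.5*a*(T-t)^2 = 9.3 - 0.5*0.7184*1^2
= 8.9408


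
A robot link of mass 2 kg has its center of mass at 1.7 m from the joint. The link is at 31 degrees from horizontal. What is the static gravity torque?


tau = m*g*L*cos(angle)
= 2 * 9.81 * 1.7 * cos(31 deg)
= 2 * 9.81 * 1.7 * 0.8572
= 28.59 Nm


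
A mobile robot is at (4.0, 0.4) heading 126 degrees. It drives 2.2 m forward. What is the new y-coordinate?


y_new = y0 + d*sin(theta)
= 0.4 + 2.2*sin(126)
= 0.4 + 1.7798
= 2.1798


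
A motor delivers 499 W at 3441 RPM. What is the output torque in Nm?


omega = 3441 * 2*pi/60 = 360.3407 rad/s
tau = P / omega = 499 / 360.3407
= 1.3848 Nm


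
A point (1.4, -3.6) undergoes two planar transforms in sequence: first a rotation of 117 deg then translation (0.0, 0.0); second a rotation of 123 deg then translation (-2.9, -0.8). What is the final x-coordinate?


After transform 1:
x1 = cos(117)*1.4 - sin(117)*-3.6 + 0.0 = 2.572
y1 = sin(117)*1.4 + cos(117)*-3.6 + 0.0 = 2.8818
After transform 2:
x2 = cos(123)*2.572 - sin(123)*2.8818 + -2.9
= -6.7177


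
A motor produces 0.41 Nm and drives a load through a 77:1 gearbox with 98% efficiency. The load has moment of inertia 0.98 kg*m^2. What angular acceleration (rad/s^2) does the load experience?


tau_out = tau_motor * N * eta
= 0.41 * 77 * 0.98 = 30.9386 Nm
alpha = tau_out / I = 30.9386 / 0.98
= 31.57 rad/s^2


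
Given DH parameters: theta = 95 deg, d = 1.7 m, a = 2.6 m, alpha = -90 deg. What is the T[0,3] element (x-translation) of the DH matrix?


T[0,3] = a * cos(theta)
= 2.6 * cos(95 deg)
= 2.6 * -0.0872
= -0.2266


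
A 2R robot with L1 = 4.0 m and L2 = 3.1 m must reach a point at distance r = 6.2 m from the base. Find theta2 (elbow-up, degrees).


cos(theta2) = (r^2 - L1^2 - L2^2) / (2*L1*L2)
cos(theta2) = (38.44 - 16.0 - 9.61) / 24.8
cos(theta2) = 0.517339
theta2 = 58.8461 degrees


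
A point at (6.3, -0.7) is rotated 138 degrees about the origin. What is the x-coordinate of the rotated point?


x' = x*cos(theta) - y*sin(theta)
cos(138 deg) = -0.7431, sin(138 deg) = 0.6691
x' = 6.3 * -0.7431 - -0.7 * 0.6691
= -4.6818 - -0.4684
= -4.2134


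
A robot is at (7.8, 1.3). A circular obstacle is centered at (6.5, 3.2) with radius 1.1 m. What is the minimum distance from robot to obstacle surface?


center_dist = sqrt((7.8-6.5)^2 + (1.3-3.2)^2)
= sqrt(1.69 + 3.61)
= 2.3022
min_dist = center_dist - radius = 2.3022 - 1.1 = 1.2022 m


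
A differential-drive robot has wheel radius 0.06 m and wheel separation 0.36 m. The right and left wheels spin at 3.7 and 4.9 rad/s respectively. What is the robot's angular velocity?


vR = r*wR = 0.06*3.7 = 0.222 m/s
vL = r*wL = 0.06*4.9 = 0.294 m/s
v = (vR+vL)/2 = 0.258 m/s
omega = (vR-vL)/L = -0.2 rad/s
angular velocity = -0.2 rad/s


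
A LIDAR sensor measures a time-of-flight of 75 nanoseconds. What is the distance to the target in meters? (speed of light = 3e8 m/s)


tof = 75 ns = 7.5e-08 s
dist = c * tof / 2
= 3e8 * 7.5e-08 / 2
= 11.25 m


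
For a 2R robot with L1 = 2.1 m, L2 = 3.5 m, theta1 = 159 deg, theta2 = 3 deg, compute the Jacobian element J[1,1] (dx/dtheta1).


J[1,1] = -L1*sin(t1) - L2*sin(t1+t2)
= -2.1*sin(159) - 3.5*sin(162)
= -1.8341


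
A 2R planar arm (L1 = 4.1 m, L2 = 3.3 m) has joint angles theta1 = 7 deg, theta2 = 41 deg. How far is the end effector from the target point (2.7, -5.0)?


End effector via forward kinematics:
x = L1*cos(t1) + L2*cos(t1+t2) = 6.2776
y = L1*sin(t1) + L2*sin(t1+t2) = 2.952
Distance to target:
d = sqrt((2.7 - 6.2776)^2 + (-5.0 - 2.952)^2)
= sqrt(12.799 + 63.235)
= 8.7197 m


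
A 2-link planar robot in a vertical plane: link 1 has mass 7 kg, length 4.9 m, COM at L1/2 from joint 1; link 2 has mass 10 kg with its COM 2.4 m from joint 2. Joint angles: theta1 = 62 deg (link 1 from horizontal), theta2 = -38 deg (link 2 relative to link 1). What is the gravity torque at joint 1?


Horizontal distance from joint 1 to link-1 COM:
  x_c1 = (L1/2)*cos(t1) = 2.45 * 0.4695 = 1.1502 m
Horizontal distance from joint 1 to link-2 COM:
  x_c2 = L1*cos(t1) + Lc2*cos(t1+t2)
       = 4.9*0.4695 + 2.4*0.9135 = 4.4929 m
tau1 = m1*g*x_c1 + m2*g*x_c2
     = 7*9.81*1.1502 + 10*9.81*4.4929
     = 78.9846 + 440.7554
     = 519.74 Nm


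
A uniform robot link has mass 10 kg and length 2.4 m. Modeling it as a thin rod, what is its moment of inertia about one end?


I = (1/3) * m * L^2
= (1/3) * 10 * 2.4^2
= 0.333333 * 10 * 5.76
= 19.2 kg*m^2


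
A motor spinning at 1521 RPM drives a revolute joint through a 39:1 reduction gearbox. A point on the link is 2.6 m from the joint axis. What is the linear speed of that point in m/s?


omega_motor = 1521 * 2*pi/60 = 159.2787 rad/s
omega_joint = omega_motor / 39 = 4.0841 rad/s
v = omega_joint * r = 4.0841 * 2.6
= 10.6186 m/s


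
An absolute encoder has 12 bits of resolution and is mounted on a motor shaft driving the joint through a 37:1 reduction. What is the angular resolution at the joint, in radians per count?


counts = 2^12 = 4096
effective counts at joint = 4096 * 37 = 151552
resolution = 2*pi / 151552
= 4.1459e-05 rad/count


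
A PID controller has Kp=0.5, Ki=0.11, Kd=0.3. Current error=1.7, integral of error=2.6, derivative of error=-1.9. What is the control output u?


u = Kp*e + Ki*int(e) + Kd*de/dt
= 0.5*1.7 + 0.11*2.6 + 0.3*(-1.9)
= 0.85 + 0.286 + -0.57
= 0.566


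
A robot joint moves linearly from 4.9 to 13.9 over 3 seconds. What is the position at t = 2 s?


s = t/T = 2/3 = 0.6667
p(t) = p0 + (pf-p0)*s
= 4.9 + (13.9 - 4.9) * 0.6667
= 10.9


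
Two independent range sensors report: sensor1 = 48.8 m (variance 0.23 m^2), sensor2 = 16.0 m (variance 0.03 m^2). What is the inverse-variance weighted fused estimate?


w1 = (1/var1) / (1/var1 + 1/var2)
   = 4.3478 / (4.3478 + 33.3333) = 0.1154
w2 = 1 - w1 = 0.8846
fused = w1*s1 + w2*s2 = 5.6308 + 14.1538
= 19.7846 m


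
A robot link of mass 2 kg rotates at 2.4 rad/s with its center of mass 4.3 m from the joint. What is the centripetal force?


F = m * omega^2 * r
= 2 * 2.4^2 * 4.3
= 2 * 5.76 * 4.3
= 49.536 N


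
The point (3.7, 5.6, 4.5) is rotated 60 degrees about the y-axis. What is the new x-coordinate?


Rotation about y-axis: x' = x*cos(theta) + z*sin(theta)
= 3.7 * 0.5 + 4.5 * 0.866
= 5.7471


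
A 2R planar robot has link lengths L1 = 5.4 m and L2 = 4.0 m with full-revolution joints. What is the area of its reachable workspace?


r_max = L1 + L2 = 9.4 m
r_min = |L1 - L2| = 1.4 m
Area = pi*(r_max^2 - r_min^2)
= pi*(88.36 - 1.96)
= pi * 86.4
= 271.4336 m^2


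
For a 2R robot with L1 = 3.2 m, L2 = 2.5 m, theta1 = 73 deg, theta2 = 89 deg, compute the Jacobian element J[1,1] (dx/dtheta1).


J[1,1] = -L1*sin(t1) - L2*sin(t1+t2)
= -3.2*sin(73) - 2.5*sin(162)
= -3.8327


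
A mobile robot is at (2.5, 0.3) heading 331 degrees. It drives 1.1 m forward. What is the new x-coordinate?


x_new = x0 + d*cos(theta)
= 2.5 + 1.1*cos(331)
= 2.5 + 0.9621
= 3.4621


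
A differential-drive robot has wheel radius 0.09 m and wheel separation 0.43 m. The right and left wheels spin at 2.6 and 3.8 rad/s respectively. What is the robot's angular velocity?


vR = r*wR = 0.09*2.6 = 0.234 m/s
vL = r*wL = 0.09*3.8 = 0.342 m/s
v = (vR+vL)/2 = 0.288 m/s
omega = (vR-vL)/L = -0.2512 rad/s
angular velocity = -0.2512 rad/s


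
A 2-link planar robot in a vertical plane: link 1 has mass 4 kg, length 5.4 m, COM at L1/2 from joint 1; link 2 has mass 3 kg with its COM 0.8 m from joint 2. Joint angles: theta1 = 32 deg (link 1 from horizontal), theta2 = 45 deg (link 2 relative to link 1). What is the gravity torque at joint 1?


Horizontal distance from joint 1 to link-1 COM:
  x_c1 = (L1/2)*cos(t1) = 2.7 * 0.848 = 2.2897 m
Horizontal distance from joint 1 to link-2 COM:
  x_c2 = L1*cos(t1) + Lc2*cos(t1+t2)
       = 5.4*0.848 + 0.8*0.225 = 4.7594 m
tau1 = m1*g*x_c1 + m2*g*x_c2
     = 4*9.81*2.2897 + 3*9.81*4.7594
     = 89.849 + 140.0697
     = 229.9187 Nm


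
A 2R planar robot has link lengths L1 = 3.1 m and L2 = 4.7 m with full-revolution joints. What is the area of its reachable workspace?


r_max = L1 + L2 = 7.8 m
r_min = |L1 - L2| = 1.6 m
Area = pi*(r_max^2 - r_min^2)
= pi*(60.84 - 2.56)
= pi * 58.28
= 183.092 m^2


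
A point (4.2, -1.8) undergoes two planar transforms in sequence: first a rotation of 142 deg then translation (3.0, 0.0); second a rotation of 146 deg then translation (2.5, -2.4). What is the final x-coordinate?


After transform 1:
x1 = cos(142)*4.2 - sin(142)*-1.8 + 3.0 = 0.7985
y1 = sin(142)*4.2 + cos(142)*-1.8 + 0.0 = 4.0042
After transform 2:
x2 = cos(146)*0.7985 - sin(146)*4.0042 + 2.5
= -0.4011


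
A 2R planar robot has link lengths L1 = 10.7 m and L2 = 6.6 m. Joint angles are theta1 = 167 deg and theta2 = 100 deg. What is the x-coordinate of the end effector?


Convert angles to radians: theta1 = 2.9147, theta2 = 1.7453
x = L1*cos(theta1) + L2*cos(theta1+theta2)
x = -10.4258 + -0.3454
x = -10.7712


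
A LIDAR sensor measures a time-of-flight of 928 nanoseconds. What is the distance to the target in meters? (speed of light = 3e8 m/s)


tof = 928 ns = 9.28e-07 s
dist = c * tof / 2
= 3e8 * 9.28e-07 / 2
= 139.2 m


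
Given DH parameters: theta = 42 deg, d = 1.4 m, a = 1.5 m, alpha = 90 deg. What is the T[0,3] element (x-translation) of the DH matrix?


T[0,3] = a * cos(theta)
= 1.5 * cos(42 deg)
= 1.5 * 0.7431
= 1.1147


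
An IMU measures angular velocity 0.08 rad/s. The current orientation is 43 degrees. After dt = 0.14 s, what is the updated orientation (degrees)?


delta_theta = w * dt = 0.08 * 0.14 = 0.0112 rad
= 0.6417 deg
theta_new = 43 + 0.6417 = 43.6417 deg


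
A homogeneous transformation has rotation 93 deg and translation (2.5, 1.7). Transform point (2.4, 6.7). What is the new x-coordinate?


x' = cos(theta)*px - sin(theta)*py + tx
= -0.0523*2.4 - 0.9986*6.7 + 2.5
= -4.3164


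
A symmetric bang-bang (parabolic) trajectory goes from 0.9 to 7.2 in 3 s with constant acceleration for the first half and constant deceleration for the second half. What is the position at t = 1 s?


Symmetric rest-to-rest: each phase covers (pf-p0)/2 in time T/2. 0.5*a*(T/2)^2 = (pf-p0)/2 => a = 4*(pf-p0)/T^2
a = 4*(7.2-0.9)/3^2 = 2.8
t = 1 is in the acceleration phase (t <= T/2).
p = p0 + 0.5*a*t^2 = 0.9 + 0.5*2.8*1^2
= 2.3


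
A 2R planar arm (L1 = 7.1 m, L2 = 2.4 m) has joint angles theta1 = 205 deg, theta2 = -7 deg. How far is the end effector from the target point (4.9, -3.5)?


End effector via forward kinematics:
x = L1*cos(t1) + L2*cos(t1+t2) = -8.7173
y = L1*sin(t1) + L2*sin(t1+t2) = -3.7422
Distance to target:
d = sqrt((4.9 - -8.7173)^2 + (-3.5 - -3.7422)^2)
= sqrt(185.4314 + 0.0587)
= 13.6195 m


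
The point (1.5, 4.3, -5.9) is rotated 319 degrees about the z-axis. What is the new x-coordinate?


Rotation about z-axis: x' = x*cos(theta) - y*sin(theta)
= 1.5 * 0.7547 - 4.3 * -0.6561
= 3.9531


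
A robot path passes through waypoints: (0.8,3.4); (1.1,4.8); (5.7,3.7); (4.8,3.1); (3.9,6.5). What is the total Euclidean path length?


Segment lengths:
  seg1 = sqrt((0.3)^2 + (1.4)^2) = 1.4318
  seg2 = sqrt((4.6)^2 + (-1.1)^2) = 4.7297
  seg3 = sqrt((-0.9)^2 + (-0.6)^2) = 1.0817
  seg4 = sqrt((-0.9)^2 + (3.4)^2) = 3.5171
Total = 10.7602


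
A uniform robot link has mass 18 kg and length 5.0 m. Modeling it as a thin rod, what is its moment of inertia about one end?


I = (1/3) * m * L^2
= (1/3) * 18 * 5.0^2
= 0.333333 * 18 * 25.0
= 150.0 kg*m^2


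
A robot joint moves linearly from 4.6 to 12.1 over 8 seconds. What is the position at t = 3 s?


s = t/T = 3/8 = 0.375
p(t) = p0 + (pf-p0)*s
= 4.6 + (12.1 - 4.6) * 0.375
= 7.4125


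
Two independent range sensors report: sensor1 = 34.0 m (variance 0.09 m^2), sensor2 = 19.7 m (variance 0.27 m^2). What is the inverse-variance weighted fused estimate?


w1 = (1/var1) / (1/var1 + 1/var2)
   = 11.1111 / (11.1111 + 3.7037) = 0.75
w2 = 1 - w1 = 0.25
fused = w1*s1 + w2*s2 = 25.5 + 4.925
= 30.425 m


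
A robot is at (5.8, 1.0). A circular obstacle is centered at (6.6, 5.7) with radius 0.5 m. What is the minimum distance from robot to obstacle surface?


center_dist = sqrt((5.8-6.6)^2 + (1.0-5.7)^2)
= sqrt(0.64 + 22.09)
= 4.7676
min_dist = center_dist - radius = 4.7676 - 0.5 = 4.2676 m


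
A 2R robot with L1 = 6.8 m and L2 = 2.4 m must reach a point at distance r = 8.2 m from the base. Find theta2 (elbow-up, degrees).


cos(theta2) = (r^2 - L1^2 - L2^2) / (2*L1*L2)
cos(theta2) = (67.24 - 46.24 - 5.76) / 32.64
cos(theta2) = 0.466912
theta2 = 62.166 degrees


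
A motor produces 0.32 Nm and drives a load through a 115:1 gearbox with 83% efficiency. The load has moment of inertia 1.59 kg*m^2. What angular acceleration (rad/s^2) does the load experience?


tau_out = tau_motor * N * eta
= 0.32 * 115 * 0.83 = 30.544 Nm
alpha = tau_out / I = 30.544 / 1.59
= 19.2101 rad/s^2


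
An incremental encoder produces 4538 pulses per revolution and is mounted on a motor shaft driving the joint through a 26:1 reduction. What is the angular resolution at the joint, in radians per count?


counts per rev = 4538
effective counts at joint = 4538 * 26 = 117988
resolution = 2*pi / 117988
= 5.3253e-05 rad/count


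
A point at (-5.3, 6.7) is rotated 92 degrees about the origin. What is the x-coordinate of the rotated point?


x' = x*cos(theta) - y*sin(theta)
cos(92 deg) = -0.0349, sin(92 deg) = 0.9994
x' = -5.3 * -0.0349 - 6.7 * 0.9994
= 0.185 - 6.6959
= -6.511


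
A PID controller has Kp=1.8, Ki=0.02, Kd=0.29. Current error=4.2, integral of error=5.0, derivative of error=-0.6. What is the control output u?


u = Kp*e + Ki*int(e) + Kd*de/dt
= 1.8*4.2 + 0.02*5.0 + 0.29*(-0.6)
= 7.56 + 0.1 + -0.174
= 7.486


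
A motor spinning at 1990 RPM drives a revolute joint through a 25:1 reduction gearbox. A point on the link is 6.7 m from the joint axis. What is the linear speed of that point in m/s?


omega_motor = 1990 * 2*pi/60 = 208.3923 rad/s
omega_joint = omega_motor / 25 = 8.3357 rad/s
v = omega_joint * r = 8.3357 * 6.7
= 55.8491 m/s


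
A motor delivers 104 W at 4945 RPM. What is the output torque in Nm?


omega = 4945 * 2*pi/60 = 517.8392 rad/s
tau = P / omega = 104 / 517.8392
= 0.2008 Nm


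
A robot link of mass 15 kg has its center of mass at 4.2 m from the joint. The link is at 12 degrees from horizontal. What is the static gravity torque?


tau = m*g*L*cos(angle)
= 15 * 9.81 * 4.2 * cos(12 deg)
= 15 * 9.81 * 4.2 * 0.9781
= 604.5246 Nm


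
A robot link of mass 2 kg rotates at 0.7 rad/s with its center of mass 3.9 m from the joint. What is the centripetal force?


F = m * omega^2 * r
= 2 * 0.7^2 * 3.9
= 2 * 0.49 * 3.9
= 3.822 N


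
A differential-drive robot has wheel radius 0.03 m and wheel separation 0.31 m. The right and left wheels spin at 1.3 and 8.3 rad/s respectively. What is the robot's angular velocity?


vR = r*wR = 0.03*1.3 = 0.039 m/s
vL = r*wL = 0.03*8.3 = 0.249 m/s
v = (vR+vL)/2 = 0.144 m/s
omega = (vR-vL)/L = -0.6774 rad/s
angular velocity = -0.6774 rad/s


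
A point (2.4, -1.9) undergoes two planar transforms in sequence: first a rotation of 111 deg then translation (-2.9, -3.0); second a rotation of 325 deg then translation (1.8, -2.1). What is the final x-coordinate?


After transform 1:
x1 = cos(111)*2.4 - sin(111)*-1.9 + -2.9 = -1.9863
y1 = sin(111)*2.4 + cos(111)*-1.9 + -3.0 = -0.0785
After transform 2:
x2 = cos(325)*-1.9863 - sin(325)*-0.0785 + 1.8
= 0.1279


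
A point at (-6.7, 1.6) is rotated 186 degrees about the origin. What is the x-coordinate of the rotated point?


x' = x*cos(theta) - y*sin(theta)
cos(186 deg) = -0.9945, sin(186 deg) = -0.1045
x' = -6.7 * -0.9945 - 1.6 * -0.1045
= 6.6633 - -0.1672
= 6.8305


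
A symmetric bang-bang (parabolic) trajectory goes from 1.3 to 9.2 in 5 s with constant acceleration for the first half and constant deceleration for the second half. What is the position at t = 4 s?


Symmetric rest-to-rest: each phase covers (pf-p0)/2 in time T/2. 0.5*a*(T/2)^2 = (pf-p0)/2 => a = 4*(pf-p0)/T^2
a = 4*(9.2-1.3)/5^2 = 1.264
t = 4 is in the deceleration phase (t > T/2).
p = pf - 0.5*a*(T-t)^2 = 9.2 - 0.5*1.264*1^2
= 8.568


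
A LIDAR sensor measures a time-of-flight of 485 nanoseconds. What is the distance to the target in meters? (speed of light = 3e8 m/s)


tof = 485 ns = 4.85e-07 s
dist = c * tof / 2
= 3e8 * 4.85e-07 / 2
= 72.75 m


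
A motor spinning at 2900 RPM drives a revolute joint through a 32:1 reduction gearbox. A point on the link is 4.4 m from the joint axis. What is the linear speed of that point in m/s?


omega_motor = 2900 * 2*pi/60 = 303.6873 rad/s
omega_joint = omega_motor / 32 = 9.4902 rad/s
v = omega_joint * r = 9.4902 * 4.4
= 41.757 m/s


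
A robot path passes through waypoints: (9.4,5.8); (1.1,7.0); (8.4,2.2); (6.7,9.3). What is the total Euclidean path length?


Segment lengths:
  seg1 = sqrt((-8.3)^2 + (1.2)^2) = 8.3863
  seg2 = sqrt((7.3)^2 + (-4.8)^2) = 8.7367
  seg3 = sqrt((-1.7)^2 + (7.1)^2) = 7.3007
Total = 24.4237


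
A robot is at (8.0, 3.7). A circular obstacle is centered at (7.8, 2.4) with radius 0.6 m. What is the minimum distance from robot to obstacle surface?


center_dist = sqrt((8.0-7.8)^2 + (3.7-2.4)^2)
= sqrt(0.04 + 1.69)
= 1.3153
min_dist = center_dist - radius = 1.3153 - 0.6 = 0.7153 m


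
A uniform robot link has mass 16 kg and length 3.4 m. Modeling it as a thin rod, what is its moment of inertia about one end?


I = (1/3) * m * L^2
= (1/3) * 16 * 3.4^2
= 0.333333 * 16 * 11.56
= 61.6533 kg*m^2


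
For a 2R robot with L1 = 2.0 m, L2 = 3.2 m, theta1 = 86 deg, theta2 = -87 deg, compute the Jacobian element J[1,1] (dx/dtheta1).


J[1,1] = -L1*sin(t1) - L2*sin(t1+t2)
= -2.0*sin(86) - 3.2*sin(-1)
= -1.9393


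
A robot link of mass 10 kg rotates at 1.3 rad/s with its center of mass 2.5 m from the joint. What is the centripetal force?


F = m * omega^2 * r
= 10 * 1.3^2 * 2.5
= 10 * 1.69 * 2.5
= 42.25 N


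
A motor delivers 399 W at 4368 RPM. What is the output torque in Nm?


omega = 4368 * 2*pi/60 = 457.4159 rad/s
tau = P / omega = 399 / 457.4159
= 0.8723 Nm


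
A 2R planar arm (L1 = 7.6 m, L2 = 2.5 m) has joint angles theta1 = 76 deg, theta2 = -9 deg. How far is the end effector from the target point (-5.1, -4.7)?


End effector via forward kinematics:
x = L1*cos(t1) + L2*cos(t1+t2) = 2.8154
y = L1*sin(t1) + L2*sin(t1+t2) = 9.6755
Distance to target:
d = sqrt((-5.1 - 2.8154)^2 + (-4.7 - 9.6755)^2)
= sqrt(62.6541 + 206.6553)
= 16.4106 m


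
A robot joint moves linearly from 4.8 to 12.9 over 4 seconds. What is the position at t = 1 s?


s = t/T = 1/4 = 0.25
p(t) = p0 + (pf-p0)*s
= 4.8 + (12.9 - 4.8) * 0.25
= 6.825


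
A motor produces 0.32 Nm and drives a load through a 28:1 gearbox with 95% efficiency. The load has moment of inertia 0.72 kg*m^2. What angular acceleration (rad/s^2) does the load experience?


tau_out = tau_motor * N * eta
= 0.32 * 28 * 0.95 = 8.512 Nm
alpha = tau_out / I = 8.512 / 0.72
= 11.8222 rad/s^2


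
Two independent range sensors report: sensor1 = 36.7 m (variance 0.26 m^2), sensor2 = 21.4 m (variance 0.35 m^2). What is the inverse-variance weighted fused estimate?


w1 = (1/var1) / (1/var1 + 1/var2)
   = 3.8462 / (3.8462 + 2.8571) = 0.5738
w2 = 1 - w1 = 0.4262
fused = w1*s1 + w2*s2 = 21.0574 + 9.1213
= 30.1787 m


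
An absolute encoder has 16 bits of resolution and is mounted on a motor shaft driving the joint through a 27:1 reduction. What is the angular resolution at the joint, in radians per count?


counts = 2^16 = 65536
effective counts at joint = 65536 * 27 = 1769472
resolution = 2*pi / 1769472
= 3.5509e-06 rad/count


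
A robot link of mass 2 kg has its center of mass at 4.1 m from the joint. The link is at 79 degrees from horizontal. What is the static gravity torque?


tau = m*g*L*cos(angle)
= 2 * 9.81 * 4.1 * cos(79 deg)
= 2 * 9.81 * 4.1 * 0.1908
= 15.3491 Nm


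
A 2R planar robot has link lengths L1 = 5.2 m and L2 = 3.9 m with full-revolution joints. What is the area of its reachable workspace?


r_max = L1 + L2 = 9.1 m
r_min = |L1 - L2| = 1.3 m
Area = pi*(r_max^2 - r_min^2)
= pi*(82.81 - 1.69)
= pi * 81.12
= 254.846 m^2


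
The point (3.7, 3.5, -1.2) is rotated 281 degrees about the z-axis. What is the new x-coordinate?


Rotation about z-axis: x' = x*cos(theta) - y*sin(theta)
= 3.7 * 0.1908 - 3.5 * -0.9816
= 4.1417


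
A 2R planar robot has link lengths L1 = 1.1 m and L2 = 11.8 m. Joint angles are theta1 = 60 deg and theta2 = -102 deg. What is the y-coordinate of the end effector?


Convert angles to radians: theta1 = 1.0472, theta2 = -1.7802
y = L1*sin(theta1) + L2*sin(theta1+theta2)
y = 0.9526 + -7.8957
y = -6.9431


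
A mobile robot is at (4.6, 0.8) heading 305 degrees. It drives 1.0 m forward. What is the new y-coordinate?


y_new = y0 + d*sin(theta)
= 0.8 + 1.0*sin(305)
= 0.8 + -0.8192
= -0.0192


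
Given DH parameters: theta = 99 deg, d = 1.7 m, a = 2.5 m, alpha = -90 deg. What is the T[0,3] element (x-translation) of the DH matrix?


T[0,3] = a * cos(theta)
= 2.5 * cos(99 deg)
= 2.5 * -0.1564
= -0.3911


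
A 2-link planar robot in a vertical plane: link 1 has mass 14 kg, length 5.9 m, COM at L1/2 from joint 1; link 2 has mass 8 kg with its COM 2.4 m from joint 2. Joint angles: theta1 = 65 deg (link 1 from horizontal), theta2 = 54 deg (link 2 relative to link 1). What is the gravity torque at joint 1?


Horizontal distance from joint 1 to link-1 COM:
  x_c1 = (L1/2)*cos(t1) = 2.95 * 0.4226 = 1.2467 m
Horizontal distance from joint 1 to link-2 COM:
  x_c2 = L1*cos(t1) + Lc2*cos(t1+t2)
       = 5.9*0.4226 + 2.4*-0.4848 = 1.3299 m
tau1 = m1*g*x_c1 + m2*g*x_c2
     = 14*9.81*1.2467 + 8*9.81*1.3299
     = 171.2251 + 104.3709
     = 275.596 Nm


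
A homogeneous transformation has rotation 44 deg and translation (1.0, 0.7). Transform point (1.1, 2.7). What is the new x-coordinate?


x' = cos(theta)*px - sin(theta)*py + tx
= 0.7193*1.1 - 0.6947*2.7 + 1.0
= -0.0843


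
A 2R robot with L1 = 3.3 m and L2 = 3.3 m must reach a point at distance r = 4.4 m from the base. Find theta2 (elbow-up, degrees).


cos(theta2) = (r^2 - L1^2 - L2^2) / (2*L1*L2)
cos(theta2) = (19.36 - 10.89 - 10.89) / 21.78
cos(theta2) = -0.111111
theta2 = 96.3794 degrees


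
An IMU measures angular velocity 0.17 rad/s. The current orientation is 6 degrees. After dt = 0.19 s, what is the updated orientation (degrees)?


delta_theta = w * dt = 0.17 * 0.19 = 0.0323 rad
= 1.8507 deg
theta_new = 6 + 1.8507 = 7.8507 deg


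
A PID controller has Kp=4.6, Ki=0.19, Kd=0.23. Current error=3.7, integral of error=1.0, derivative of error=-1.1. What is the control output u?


u = Kp*e + Ki*int(e) + Kd*de/dt
= 4.6*3.7 + 0.19*1.0 + 0.23*(-1.1)
= 17.02 + 0.19 + -0.253
= 16.957


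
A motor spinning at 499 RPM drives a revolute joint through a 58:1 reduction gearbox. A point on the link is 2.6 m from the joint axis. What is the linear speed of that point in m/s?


omega_motor = 499 * 2*pi/60 = 52.2552 rad/s
omega_joint = omega_motor / 58 = 0.901 rad/s
v = omega_joint * r = 0.901 * 2.6
= 2.3425 m/s


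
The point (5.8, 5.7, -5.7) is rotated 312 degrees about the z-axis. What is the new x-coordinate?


Rotation about z-axis: x' = x*cos(theta) - y*sin(theta)
= 5.8 * 0.6691 - 5.7 * -0.7431
= 8.1169


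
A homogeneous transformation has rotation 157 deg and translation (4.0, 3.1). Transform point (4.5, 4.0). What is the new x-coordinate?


x' = cos(theta)*px - sin(theta)*py + tx
= -0.9205*4.5 - 0.3907*4.0 + 4.0
= -1.7052


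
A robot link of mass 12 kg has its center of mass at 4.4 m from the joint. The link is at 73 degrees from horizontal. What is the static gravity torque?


tau = m*g*L*cos(angle)
= 12 * 9.81 * 4.4 * cos(73 deg)
= 12 * 9.81 * 4.4 * 0.2924
= 151.4392 Nm


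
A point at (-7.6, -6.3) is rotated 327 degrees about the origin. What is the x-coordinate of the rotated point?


x' = x*cos(theta) - y*sin(theta)
cos(327 deg) = 0.8387, sin(327 deg) = -0.5446
x' = -7.6 * 0.8387 - -6.3 * -0.5446
= -6.3739 - 3.4312
= -9.8051


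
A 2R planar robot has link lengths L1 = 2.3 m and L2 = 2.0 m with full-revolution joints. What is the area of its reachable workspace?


r_max = L1 + L2 = 4.3 m
r_min = |L1 - L2| = 0.3 m
Area = pi*(r_max^2 - r_min^2)
= pi*(18.49 - 0.09)
= pi * 18.4
= 57.8053 m^2


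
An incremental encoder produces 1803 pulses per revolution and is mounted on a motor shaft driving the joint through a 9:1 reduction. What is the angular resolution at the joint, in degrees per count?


counts per rev = 1803
effective counts at joint = 1803 * 9 = 16227
resolution = 360 / 16227
= 0.0222 deg/count


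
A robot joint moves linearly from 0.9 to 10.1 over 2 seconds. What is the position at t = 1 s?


s = t/T = 1/2 = 0.5
p(t) = p0 + (pf-p0)*s
= 0.9 + (10.1 - 0.9) * 0.5
= 5.5


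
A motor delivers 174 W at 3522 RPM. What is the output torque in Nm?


omega = 3522 * 2*pi/60 = 368.823 rad/s
tau = P / omega = 174 / 368.823
= 0.4718 Nm


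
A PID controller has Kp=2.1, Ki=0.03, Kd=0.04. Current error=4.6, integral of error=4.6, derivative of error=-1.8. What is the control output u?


u = Kp*e + Ki*int(e) + Kd*de/dt
= 2.1*4.6 + 0.03*4.6 + 0.04*(-1.8)
= 9.66 + 0.138 + -0.072
= 9.726


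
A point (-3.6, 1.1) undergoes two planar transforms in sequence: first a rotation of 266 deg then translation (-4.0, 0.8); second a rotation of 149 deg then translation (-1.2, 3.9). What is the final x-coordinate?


After transform 1:
x1 = cos(266)*-3.6 - sin(266)*1.1 + -4.0 = -2.6516
y1 = sin(266)*-3.6 + cos(266)*1.1 + 0.8 = 4.3145
After transform 2:
x2 = cos(149)*-2.6516 - sin(149)*4.3145 + -1.2
= -1.1493
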